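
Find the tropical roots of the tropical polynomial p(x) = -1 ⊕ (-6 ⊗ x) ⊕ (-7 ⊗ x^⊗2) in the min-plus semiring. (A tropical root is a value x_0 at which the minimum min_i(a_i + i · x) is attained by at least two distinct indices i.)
Roots: {1, 5}

Each tropical root is a break point of the lower envelope of the lines y = a_i + i · x (there are 3 lines, with slopes 0, 1, ..., 2). Only the lines that attain the minimum somewhere contribute to roots; other lines are dominated. Here the surviving (envelope) indices are i = 2, i = 1, i = 0.
Intersections between consecutive envelope lines give the roots: for adjacent envelope indices i < j the intersection is x = (a_i − a_j) / (j − i). Reading off the sorted break points: {1, 5}.
Verification: at each break x_0, at least two indices attain the minimum of min_i(a_i + i · x_0).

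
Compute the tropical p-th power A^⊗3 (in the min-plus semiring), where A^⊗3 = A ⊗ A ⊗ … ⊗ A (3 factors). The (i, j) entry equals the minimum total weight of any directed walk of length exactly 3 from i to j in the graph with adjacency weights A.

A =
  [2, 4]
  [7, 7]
A^⊗3 =
  [6, 8]
  [11, 13]

Each entry (A^⊗3)_ij equals the minimum over all length-3 walks i = v_0 → v_1 → … → v_3 = j of Σ_t A[v_t][v_{t+1}]. For example, for (i, j) = (0, 1) we minimise over 4 possible intermediate vertex sequences; the minimum is 8, attained along the walk 0 → 0 → 0 → 1.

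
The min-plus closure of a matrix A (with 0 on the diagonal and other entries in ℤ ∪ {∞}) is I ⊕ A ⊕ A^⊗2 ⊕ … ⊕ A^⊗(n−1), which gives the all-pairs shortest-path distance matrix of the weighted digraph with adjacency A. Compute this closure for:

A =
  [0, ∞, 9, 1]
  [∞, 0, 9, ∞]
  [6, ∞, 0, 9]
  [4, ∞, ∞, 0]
Closure =
  [0, ∞, 9, 1]
  [15, 0, 9, 16]
  [6, ∞, 0, 7]
  [4, ∞, 13, 0]

This is the Floyd-Warshall all-pairs shortest-path computation. For each intermediate vertex k = 0, 1, …, 3, update dist[i][j] ← min(dist[i][j], dist[i][k] + dist[k][j]). The final matrix gives, for each (i, j), the minimum total weight of any directed path from i to j (possibly empty when i = j).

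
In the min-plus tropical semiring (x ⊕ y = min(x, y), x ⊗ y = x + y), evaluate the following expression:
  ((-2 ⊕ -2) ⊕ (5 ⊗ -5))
((-2 ⊕ -2) ⊕ (5 ⊗ -5)) = -2

Expand innermost to outermost. Recall ⊕ takes the minimum of its arguments and ⊗ takes their sum. Working out the expression ((-2 ⊕ -2) ⊕ (5 ⊗ -5)) gives -2.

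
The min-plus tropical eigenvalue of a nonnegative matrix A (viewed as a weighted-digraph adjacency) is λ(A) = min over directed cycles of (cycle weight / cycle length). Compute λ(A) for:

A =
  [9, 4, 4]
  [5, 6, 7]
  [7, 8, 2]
λ(A) = 2

Enumerate directed cycles and compute their means (weight / length). Sample:
  cycle 0 → 0: weight = 9, length = 1, mean = 9/1 ≈ 9.000
  cycle 1 → 1: weight = 6, length = 1, mean = 6/1 ≈ 6.000
  cycle 2 → 2: weight = 2, length = 1, mean = 2/1 ≈ 2.000
  cycle 0 → 1 → 0: weight = 9, length = 2, mean = 9/2 ≈ 4.500
  cycle 0 → 2 → 0: weight = 11, length = 2, mean = 11/2 ≈ 5.500
  cycle 1 → 0 → 1: weight = 9, length = 2, mean = 9/2 ≈ 4.500
Minimum mean = 2.000, attained e.g. along the cycle 2 → 2 with weight 2 and length 1. So λ(A) = 2/1 = 2.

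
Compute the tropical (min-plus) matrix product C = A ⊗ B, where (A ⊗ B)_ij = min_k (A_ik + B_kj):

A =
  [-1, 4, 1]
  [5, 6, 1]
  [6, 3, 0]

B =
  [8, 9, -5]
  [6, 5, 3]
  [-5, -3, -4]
A ⊗ B =
  [-4, -2, -6]
  [-4, -2, -3]
  [-5, -3, -4]

Apply the min-plus product entry-by-entry:
  C[0][0] = min over k of (A[0][0] + B[0][0] = -1 + 8 = 7, A[0][1] + B[1][0] = 4 + 6 = 10, A[0][2] + B[2][0] = 1 + -5 = -4) = -4 (attained at k = 2)
  C[0][1] = min over k of (A[0][0] + B[0][1] = -1 + 9 = 8, A[0][1] + B[1][1] = 4 + 5 = 9, A[0][2] + B[2][1] = 1 + -3 = -2) = -2 (attained at k = 2)
  C[0][2] = min over k of (A[0][0] + B[0][2] = -1 + -5 = -6, A[0][1] + B[1][2] = 4 + 3 = 7, A[0][2] + B[2][2] = 1 + -4 = -3) = -6 (attained at k = 0)
  C[1][0] = min over k of (A[1][0] + B[0][0] = 5 + 8 = 13, A[1][1] + B[1][0] = 6 + 6 = 12, A[1][2] + B[2][0] = 1 + -5 = -4) = -4 (attained at k = 2)
  C[1][1] = min over k of (A[1][0] + B[0][1] = 5 + 9 = 14, A[1][1] + B[1][1] = 6 + 5 = 11, A[1][2] + B[2][1] = 1 + -3 = -2) = -2 (attained at k = 2)
  C[1][2] = min over k of (A[1][0] + B[0][2] = 5 + -5 = 0, A[1][1] + B[1][2] = 6 + 3 = 9, A[1][2] + B[2][2] = 1 + -4 = -3) = -3 (attained at k = 2)
  C[2][0] = min over k of (A[2][0] + B[0][0] = 6 + 8 = 14, A[2][1] + B[1][0] = 3 + 6 = 9, A[2][2] + B[2][0] = 0 + -5 = -5) = -5 (attained at k = 2)
  C[2][1] = min over k of (A[2][0] + B[0][1] = 6 + 9 = 15, A[2][1] + B[1][1] = 3 + 5 = 8, A[2][2] + B[2][1] = 0 + -3 = -3) = -3 (attained at k = 2)
  C[2][2] = min over k of (A[2][0] + B[0][2] = 6 + -5 = 1, A[2][1] + B[1][2] = 3 + 3 = 6, A[2][2] + B[2][2] = 0 + -4 = -4) = -4 (attained at k = 2)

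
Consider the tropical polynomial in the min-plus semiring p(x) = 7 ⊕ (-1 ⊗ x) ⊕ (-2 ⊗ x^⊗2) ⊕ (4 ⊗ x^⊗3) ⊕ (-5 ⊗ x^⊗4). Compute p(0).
p(0) = -5

A tropical monomial a ⊗ x^⊗i evaluates to a + i · x. Evaluating each term at x = 0:
  Term 0 contributes 7 + 0 · 0 = 7
  Term 1 contributes -1 + 1 · 0 = -1
  Term 2 contributes -2 + 2 · 0 = -2
  Term 3 contributes 4 + 3 · 0 = 4
  Term 4 contributes -5 + 4 · 0 = -5
p(0) = ⊕ of these = min[7, -1, -2, 4, -5] = -5.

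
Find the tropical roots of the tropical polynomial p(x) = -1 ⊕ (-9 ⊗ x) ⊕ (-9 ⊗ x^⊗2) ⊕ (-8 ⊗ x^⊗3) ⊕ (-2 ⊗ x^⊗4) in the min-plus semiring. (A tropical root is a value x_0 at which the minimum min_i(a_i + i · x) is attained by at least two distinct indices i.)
Roots: {-6, -1, 0, 8}

Each tropical root is a break point of the lower envelope of the lines y = a_i + i · x (there are 5 lines, with slopes 0, 1, ..., 4). Only the lines that attain the minimum somewhere contribute to roots; other lines are dominated. Here the surviving (envelope) indices are i = 4, i = 3, i = 2, i = 1, i = 0.
Intersections between consecutive envelope lines give the roots: for adjacent envelope indices i < j the intersection is x = (a_i − a_j) / (j − i). Reading off the sorted break points: {-6, -1, 0, 8}.
Verification: at each break x_0, at least two indices attain the minimum of min_i(a_i + i · x_0).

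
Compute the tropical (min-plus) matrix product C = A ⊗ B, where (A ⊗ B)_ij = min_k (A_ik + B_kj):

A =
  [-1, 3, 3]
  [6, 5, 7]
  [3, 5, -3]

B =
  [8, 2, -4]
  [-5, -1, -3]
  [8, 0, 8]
A ⊗ B =
  [-2, 1, -5]
  [0, 4, 2]
  [0, -3, -1]

Apply the min-plus product entry-by-entry:
  C[0][0] = min over k of (A[0][0] + B[0][0] = -1 + 8 = 7, A[0][1] + B[1][0] = 3 + -5 = -2, A[0][2] + B[2][0] = 3 + 8 = 11) = -2 (attained at k = 1)
  C[0][1] = min over k of (A[0][0] + B[0][1] = -1 + 2 = 1, A[0][1] + B[1][1] = 3 + -1 = 2, A[0][2] + B[2][1] = 3 + 0 = 3) = 1 (attained at k = 0)
  C[0][2] = min over k of (A[0][0] + B[0][2] = -1 + -4 = -5, A[0][1] + B[1][2] = 3 + -3 = 0, A[0][2] + B[2][2] = 3 + 8 = 11) = -5 (attained at k = 0)
  C[1][0] = min over k of (A[1][0] + B[0][0] = 6 + 8 = 14, A[1][1] + B[1][0] = 5 + -5 = 0, A[1][2] + B[2][0] = 7 + 8 = 15) = 0 (attained at k = 1)
  C[1][1] = min over k of (A[1][0] + B[0][1] = 6 + 2 = 8, A[1][1] + B[1][1] = 5 + -1 = 4, A[1][2] + B[2][1] = 7 + 0 = 7) = 4 (attained at k = 1)
  C[1][2] = min over k of (A[1][0] + B[0][2] = 6 + -4 = 2, A[1][1] + B[1][2] = 5 + -3 = 2, A[1][2] + B[2][2] = 7 + 8 = 15) = 2 (attained at k = 0)
  C[2][0] = min over k of (A[2][0] + B[0][0] = 3 + 8 = 11, A[2][1] + B[1][0] = 5 + -5 = 0, A[2][2] + B[2][0] = -3 + 8 = 5) = 0 (attained at k = 1)
  C[2][1] = min over k of (A[2][0] + B[0][1] = 3 + 2 = 5, A[2][1] + B[1][1] = 5 + -1 = 4, A[2][2] + B[2][1] = -3 + 0 = -3) = -3 (attained at k = 2)
  C[2][2] = min over k of (A[2][0] + B[0][2] = 3 + -4 = -1, A[2][1] + B[1][2] = 5 + -3 = 2, A[2][2] + B[2][2] = -3 + 8 = 5) = -1 (attained at k = 0)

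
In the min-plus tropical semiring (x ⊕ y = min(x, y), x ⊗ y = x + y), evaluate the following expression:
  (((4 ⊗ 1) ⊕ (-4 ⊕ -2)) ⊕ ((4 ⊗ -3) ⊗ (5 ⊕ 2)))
(((4 ⊗ 1) ⊕ (-4 ⊕ -2)) ⊕ ((4 ⊗ -3) ⊗ (5 ⊕ 2))) = -4

Expand innermost to outermost. Recall ⊕ takes the minimum of its arguments and ⊗ takes their sum. Working out the expression (((4 ⊗ 1) ⊕ (-4 ⊕ -2)) ⊕ ((4 ⊗ -3) ⊗ (5 ⊕ 2))) gives -4.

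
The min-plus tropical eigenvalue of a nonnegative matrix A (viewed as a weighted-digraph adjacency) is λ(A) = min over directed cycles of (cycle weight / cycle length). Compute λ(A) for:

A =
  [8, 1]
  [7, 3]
λ(A) = 3

Enumerate directed cycles and compute their means (weight / length). Sample:
  cycle 0 → 0: weight = 8, length = 1, mean = 8/1 ≈ 8.000
  cycle 1 → 1: weight = 3, length = 1, mean = 3/1 ≈ 3.000
  cycle 0 → 1 → 0: weight = 8, length = 2, mean = 8/2 ≈ 4.000
  cycle 1 → 0 → 1: weight = 8, length = 2, mean = 8/2 ≈ 4.000
Minimum mean = 3.000, attained e.g. along the cycle 1 → 1 with weight 3 and length 1. So λ(A) = 3/1 = 3.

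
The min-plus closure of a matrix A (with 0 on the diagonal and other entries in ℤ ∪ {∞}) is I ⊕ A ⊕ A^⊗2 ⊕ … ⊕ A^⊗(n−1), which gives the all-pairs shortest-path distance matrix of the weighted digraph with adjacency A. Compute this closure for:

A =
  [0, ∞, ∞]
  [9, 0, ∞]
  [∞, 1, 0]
Closure =
  [0, ∞, ∞]
  [9, 0, ∞]
  [10, 1, 0]

This is the Floyd-Warshall all-pairs shortest-path computation. For each intermediate vertex k = 0, 1, …, 2, update dist[i][j] ← min(dist[i][j], dist[i][k] + dist[k][j]). The final matrix gives, for each (i, j), the minimum total weight of any directed path from i to j (possibly empty when i = j).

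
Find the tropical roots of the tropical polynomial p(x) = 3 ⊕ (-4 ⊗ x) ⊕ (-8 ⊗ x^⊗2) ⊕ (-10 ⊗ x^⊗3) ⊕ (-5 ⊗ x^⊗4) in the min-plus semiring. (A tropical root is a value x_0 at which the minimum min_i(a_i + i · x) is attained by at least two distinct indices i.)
Roots: {-5, 2, 4, 7}

Each tropical root is a break point of the lower envelope of the lines y = a_i + i · x (there are 5 lines, with slopes 0, 1, ..., 4). Only the lines that attain the minimum somewhere contribute to roots; other lines are dominated. Here the surviving (envelope) indices are i = 4, i = 3, i = 2, i = 1, i = 0.
Intersections between consecutive envelope lines give the roots: for adjacent envelope indices i < j the intersection is x = (a_i − a_j) / (j − i). Reading off the sorted break points: {-5, 2, 4, 7}.
Verification: at each break x_0, at least two indices attain the minimum of min_i(a_i + i · x_0).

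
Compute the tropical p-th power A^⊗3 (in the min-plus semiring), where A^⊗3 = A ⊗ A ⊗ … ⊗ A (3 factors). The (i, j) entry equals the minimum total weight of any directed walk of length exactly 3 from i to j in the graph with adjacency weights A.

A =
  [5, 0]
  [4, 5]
A^⊗3 =
  [9, 4]
  [8, 9]

Each entry (A^⊗3)_ij equals the minimum over all length-3 walks i = v_0 → v_1 → … → v_3 = j of Σ_t A[v_t][v_{t+1}]. For example, for (i, j) = (0, 1) we minimise over 4 possible intermediate vertex sequences; the minimum is 4, attained along the walk 0 → 1 → 0 → 1.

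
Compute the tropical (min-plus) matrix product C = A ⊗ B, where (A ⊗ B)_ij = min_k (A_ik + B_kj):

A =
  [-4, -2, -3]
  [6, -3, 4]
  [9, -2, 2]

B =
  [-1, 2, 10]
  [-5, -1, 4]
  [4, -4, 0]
A ⊗ B =
  [-7, -7, -3]
  [-8, -4, 1]
  [-7, -3, 2]

Apply the min-plus product entry-by-entry:
  C[0][0] = min over k of (A[0][0] + B[0][0] = -4 + -1 = -5, A[0][1] + B[1][0] = -2 + -5 = -7, A[0][2] + B[2][0] = -3 + 4 = 1) = -7 (attained at k = 1)
  C[0][1] = min over k of (A[0][0] + B[0][1] = -4 + 2 = -2, A[0][1] + B[1][1] = -2 + -1 = -3, A[0][2] + B[2][1] = -3 + -4 = -7) = -7 (attained at k = 2)
  C[0][2] = min over k of (A[0][0] + B[0][2] = -4 + 10 = 6, A[0][1] + B[1][2] = -2 + 4 = 2, A[0][2] + B[2][2] = -3 + 0 = -3) = -3 (attained at k = 2)
  C[1][0] = min over k of (A[1][0] + B[0][0] = 6 + -1 = 5, A[1][1] + B[1][0] = -3 + -5 = -8, A[1][2] + B[2][0] = 4 + 4 = 8) = -8 (attained at k = 1)
  C[1][1] = min over k of (A[1][0] + B[0][1] = 6 + 2 = 8, A[1][1] + B[1][1] = -3 + -1 = -4, A[1][2] + B[2][1] = 4 + -4 = 0) = -4 (attained at k = 1)
  C[1][2] = min over k of (A[1][0] + B[0][2] = 6 + 10 = 16, A[1][1] + B[1][2] = -3 + 4 = 1, A[1][2] + B[2][2] = 4 + 0 = 4) = 1 (attained at k = 1)
  C[2][0] = min over k of (A[2][0] + B[0][0] = 9 + -1 = 8, A[2][1] + B[1][0] = -2 + -5 = -7, A[2][2] + B[2][0] = 2 + 4 = 6) = -7 (attained at k = 1)
  C[2][1] = min over k of (A[2][0] + B[0][1] = 9 + 2 = 11, A[2][1] + B[1][1] = -2 + -1 = -3, A[2][2] + B[2][1] = 2 + -4 = -2) = -3 (attained at k = 1)
  C[2][2] = min over k of (A[2][0] + B[0][2] = 9 + 10 = 19, A[2][1] + B[1][2] = -2 + 4 = 2, A[2][2] + B[2][2] = 2 + 0 = 2) = 2 (attained at k = 1)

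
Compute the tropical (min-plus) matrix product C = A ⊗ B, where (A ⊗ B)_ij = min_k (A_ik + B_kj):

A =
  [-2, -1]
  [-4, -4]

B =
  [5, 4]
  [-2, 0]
A ⊗ B =
  [-3, -1]
  [-6, -4]

Apply the min-plus product entry-by-entry:
  C[0][0] = min over k of (A[0][0] + B[0][0] = -2 + 5 = 3, A[0][1] + B[1][0] = -1 + -2 = -3) = -3 (attained at k = 1)
  C[0][1] = min over k of (A[0][0] + B[0][1] = -2 + 4 = 2, A[0][1] + B[1][1] = -1 + 0 = -1) = -1 (attained at k = 1)
  C[1][0] = min over k of (A[1][0] + B[0][0] = -4 + 5 = 1, A[1][1] + B[1][0] = -4 + -2 = -6) = -6 (attained at k = 1)
  C[1][1] = min over k of (A[1][0] + B[0][1] = -4 + 4 = 0, A[1][1] + B[1][1] = -4 + 0 = -4) = -4 (attained at k = 1)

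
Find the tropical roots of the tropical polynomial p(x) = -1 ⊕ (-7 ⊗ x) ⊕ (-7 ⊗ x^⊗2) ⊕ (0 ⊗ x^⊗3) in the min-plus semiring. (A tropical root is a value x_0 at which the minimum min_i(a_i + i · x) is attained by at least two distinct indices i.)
Roots: {-7, 0, 6}

Each tropical root is a break point of the lower envelope of the lines y = a_i + i · x (there are 4 lines, with slopes 0, 1, ..., 3). Only the lines that attain the minimum somewhere contribute to roots; other lines are dominated. Here the surviving (envelope) indices are i = 3, i = 2, i = 1, i = 0.
Intersections between consecutive envelope lines give the roots: for adjacent envelope indices i < j the intersection is x = (a_i − a_j) / (j − i). Reading off the sorted break points: {-7, 0, 6}.
Verification: at each break x_0, at least two indices attain the minimum of min_i(a_i + i · x_0).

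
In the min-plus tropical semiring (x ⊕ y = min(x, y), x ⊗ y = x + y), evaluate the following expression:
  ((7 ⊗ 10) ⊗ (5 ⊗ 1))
((7 ⊗ 10) ⊗ (5 ⊗ 1)) = 23

Expand innermost to outermost. Recall ⊕ takes the minimum of its arguments and ⊗ takes their sum. Working out the expression ((7 ⊗ 10) ⊗ (5 ⊗ 1)) gives 23.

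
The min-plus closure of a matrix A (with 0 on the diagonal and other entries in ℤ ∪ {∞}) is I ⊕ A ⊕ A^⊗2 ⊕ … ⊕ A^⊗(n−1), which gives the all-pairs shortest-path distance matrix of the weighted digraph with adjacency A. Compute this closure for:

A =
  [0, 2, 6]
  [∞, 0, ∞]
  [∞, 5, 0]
Closure =
  [0, 2, 6]
  [∞, 0, ∞]
  [∞, 5, 0]

This is the Floyd-Warshall all-pairs shortest-path computation. For each intermediate vertex k = 0, 1, …, 2, update dist[i][j] ← min(dist[i][j], dist[i][k] + dist[k][j]). The final matrix gives, for each (i, j), the minimum total weight of any directed path from i to j (possibly empty when i = j).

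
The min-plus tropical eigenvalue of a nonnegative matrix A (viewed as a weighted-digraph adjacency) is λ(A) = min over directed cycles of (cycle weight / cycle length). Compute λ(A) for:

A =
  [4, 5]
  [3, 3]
λ(A) = 3

Enumerate directed cycles and compute their means (weight / length). Sample:
  cycle 0 → 0: weight = 4, length = 1, mean = 4/1 ≈ 4.000
  cycle 1 → 1: weight = 3, length = 1, mean = 3/1 ≈ 3.000
  cycle 0 → 1 → 0: weight = 8, length = 2, mean = 8/2 ≈ 4.000
  cycle 1 → 0 → 1: weight = 8, length = 2, mean = 8/2 ≈ 4.000
Minimum mean = 3.000, attained e.g. along the cycle 1 → 1 with weight 3 and length 1. So λ(A) = 3/1 = 3.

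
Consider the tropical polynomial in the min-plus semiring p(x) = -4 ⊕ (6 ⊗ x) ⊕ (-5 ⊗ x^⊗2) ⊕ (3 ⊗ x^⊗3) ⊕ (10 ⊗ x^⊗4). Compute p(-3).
p(-3) = -11

A tropical monomial a ⊗ x^⊗i evaluates to a + i · x. Evaluating each term at x = -3:
  Term 0 contributes -4 + 0 · -3 = -4
  Term 1 contributes 6 + 1 · -3 = 3
  Term 2 contributes -5 + 2 · -3 = -11
  Term 3 contributes 3 + 3 · -3 = -6
  Term 4 contributes 10 + 4 · -3 = -2
p(-3) = ⊕ of these = min[-4, 3, -11, -6, -2] = -11.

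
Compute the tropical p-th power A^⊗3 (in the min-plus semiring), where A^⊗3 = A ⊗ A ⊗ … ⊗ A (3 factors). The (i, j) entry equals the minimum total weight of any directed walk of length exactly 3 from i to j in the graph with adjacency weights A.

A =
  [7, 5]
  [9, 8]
A^⊗3 =
  [21, 19]
  [23, 21]

Each entry (A^⊗3)_ij equals the minimum over all length-3 walks i = v_0 → v_1 → … → v_3 = j of Σ_t A[v_t][v_{t+1}]. For example, for (i, j) = (0, 1) we minimise over 4 possible intermediate vertex sequences; the minimum is 19, attained along the walk 0 → 0 → 0 → 1.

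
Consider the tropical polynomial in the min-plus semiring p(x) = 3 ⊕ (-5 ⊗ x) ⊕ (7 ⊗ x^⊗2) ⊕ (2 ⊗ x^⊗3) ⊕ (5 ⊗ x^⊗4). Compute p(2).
p(2) = -3

A tropical monomial a ⊗ x^⊗i evaluates to a + i · x. Evaluating each term at x = 2:
  Term 0 contributes 3 + 0 · 2 = 3
  Term 1 contributes -5 + 1 · 2 = -3
  Term 2 contributes 7 + 2 · 2 = 11
  Term 3 contributes 2 + 3 · 2 = 8
  Term 4 contributes 5 + 4 · 2 = 13
p(2) = ⊕ of these = min[3, -3, 11, 8, 13] = -3.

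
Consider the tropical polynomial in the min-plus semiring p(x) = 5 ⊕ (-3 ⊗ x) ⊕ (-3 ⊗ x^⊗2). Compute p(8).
p(8) = 5

A tropical monomial a ⊗ x^⊗i evaluates to a + i · x. Evaluating each term at x = 8:
  Term 0 contributes 5 + 0 · 8 = 5
  Term 1 contributes -3 + 1 · 8 = 5
  Term 2 contributes -3 + 2 · 8 = 13
p(8) = ⊕ of these = min[5, 5, 13] = 5.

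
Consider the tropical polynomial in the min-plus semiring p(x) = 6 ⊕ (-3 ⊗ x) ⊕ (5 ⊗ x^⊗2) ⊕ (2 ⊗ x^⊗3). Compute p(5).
p(5) = 2

A tropical monomial a ⊗ x^⊗i evaluates to a + i · x. Evaluating each term at x = 5:
  Term 0 contributes 6 + 0 · 5 = 6
  Term 1 contributes -3 + 1 · 5 = 2
  Term 2 contributes 5 + 2 · 5 = 15
  Term 3 contributes 2 + 3 · 5 = 17
p(5) = ⊕ of these = min[6, 2, 15, 17] = 2.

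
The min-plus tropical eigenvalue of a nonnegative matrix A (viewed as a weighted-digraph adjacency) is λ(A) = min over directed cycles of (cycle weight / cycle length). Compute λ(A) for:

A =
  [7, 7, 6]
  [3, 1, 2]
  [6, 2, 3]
λ(A) = 1

Enumerate directed cycles and compute their means (weight / length). Sample:
  cycle 0 → 0: weight = 7, length = 1, mean = 7/1 ≈ 7.000
  cycle 1 → 1: weight = 1, length = 1, mean = 1/1 ≈ 1.000
  cycle 2 → 2: weight = 3, length = 1, mean = 3/1 ≈ 3.000
  cycle 0 → 1 → 0: weight = 10, length = 2, mean = 10/2 ≈ 5.000
  cycle 0 → 2 → 0: weight = 12, length = 2, mean = 12/2 ≈ 6.000
  cycle 1 → 0 → 1: weight = 10, length = 2, mean = 10/2 ≈ 5.000
Minimum mean = 1.000, attained e.g. along the cycle 1 → 1 with weight 1 and length 1. So λ(A) = 1/1 = 1.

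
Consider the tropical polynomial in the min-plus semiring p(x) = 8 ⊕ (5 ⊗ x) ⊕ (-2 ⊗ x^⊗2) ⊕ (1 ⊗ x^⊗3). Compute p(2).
p(2) = 2

A tropical monomial a ⊗ x^⊗i evaluates to a + i · x. Evaluating each term at x = 2:
  Term 0 contributes 8 + 0 · 2 = 8
  Term 1 contributes 5 + 1 · 2 = 7
  Term 2 contributes -2 + 2 · 2 = 2
  Term 3 contributes 1 + 3 · 2 = 7
p(2) = ⊕ of these = min[8, 7, 2, 7] = 2.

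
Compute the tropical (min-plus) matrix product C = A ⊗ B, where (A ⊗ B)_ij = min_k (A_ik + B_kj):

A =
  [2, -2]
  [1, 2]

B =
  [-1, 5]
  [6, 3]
A ⊗ B =
  [1, 1]
  [0, 5]

Apply the min-plus product entry-by-entry:
  C[0][0] = min over k of (A[0][0] + B[0][0] = 2 + -1 = 1, A[0][1] + B[1][0] = -2 + 6 = 4) = 1 (attained at k = 0)
  C[0][1] = min over k of (A[0][0] + B[0][1] = 2 + 5 = 7, A[0][1] + B[1][1] = -2 + 3 = 1) = 1 (attained at k = 1)
  C[1][0] = min over k of (A[1][0] + B[0][0] = 1 + -1 = 0, A[1][1] + B[1][0] = 2 + 6 = 8) = 0 (attained at k = 0)
  C[1][1] = min over k of (A[1][0] + B[0][1] = 1 + 5 = 6, A[1][1] + B[1][1] = 2 + 3 = 5) = 5 (attained at k = 1)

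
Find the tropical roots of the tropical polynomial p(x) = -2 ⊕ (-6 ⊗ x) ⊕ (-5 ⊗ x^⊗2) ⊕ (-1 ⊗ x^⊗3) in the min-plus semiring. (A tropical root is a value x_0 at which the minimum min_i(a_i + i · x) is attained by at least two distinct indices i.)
Roots: {-4, -1, 4}

Each tropical root is a break point of the lower envelope of the lines y = a_i + i · x (there are 4 lines, with slopes 0, 1, ..., 3). Only the lines that attain the minimum somewhere contribute to roots; other lines are dominated. Here the surviving (envelope) indices are i = 3, i = 2, i = 1, i = 0.
Intersections between consecutive envelope lines give the roots: for adjacent envelope indices i < j the intersection is x = (a_i − a_j) / (j − i). Reading off the sorted break points: {-4, -1, 4}.
Verification: at each break x_0, at least two indices attain the minimum of min_i(a_i + i · x_0).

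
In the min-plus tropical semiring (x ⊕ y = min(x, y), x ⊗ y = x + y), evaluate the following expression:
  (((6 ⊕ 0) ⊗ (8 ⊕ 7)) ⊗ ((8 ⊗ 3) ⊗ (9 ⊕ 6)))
(((6 ⊕ 0) ⊗ (8 ⊕ 7)) ⊗ ((8 ⊗ 3) ⊗ (9 ⊕ 6))) = 24

Expand innermost to outermost. Recall ⊕ takes the minimum of its arguments and ⊗ takes their sum. Working out the expression (((6 ⊕ 0) ⊗ (8 ⊕ 7)) ⊗ ((8 ⊗ 3) ⊗ (9 ⊕ 6))) gives 24.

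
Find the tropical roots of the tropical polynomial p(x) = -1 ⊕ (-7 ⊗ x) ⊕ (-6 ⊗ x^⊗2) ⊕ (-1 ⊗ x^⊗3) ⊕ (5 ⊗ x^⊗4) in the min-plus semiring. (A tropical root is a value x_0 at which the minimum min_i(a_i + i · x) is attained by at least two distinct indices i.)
Roots: {-6, -5, -1, 6}

Each tropical root is a break point of the lower envelope of the lines y = a_i + i · x (there are 5 lines, with slopes 0, 1, ..., 4). Only the lines that attain the minimum somewhere contribute to roots; other lines are dominated. Here the surviving (envelope) indices are i = 4, i = 3, i = 2, i = 1, i = 0.
Intersections between consecutive envelope lines give the roots: for adjacent envelope indices i < j the intersection is x = (a_i − a_j) / (j − i). Reading off the sorted break points: {-6, -5, -1, 6}.
Verification: at each break x_0, at least two indices attain the minimum of min_i(a_i + i · x_0).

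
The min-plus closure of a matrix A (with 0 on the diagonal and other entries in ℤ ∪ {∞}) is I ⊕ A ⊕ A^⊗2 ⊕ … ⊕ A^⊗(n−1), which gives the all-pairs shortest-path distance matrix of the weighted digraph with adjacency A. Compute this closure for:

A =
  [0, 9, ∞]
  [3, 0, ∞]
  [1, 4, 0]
Closure =
  [0, 9, ∞]
  [3, 0, ∞]
  [1, 4, 0]

This is the Floyd-Warshall all-pairs shortest-path computation. For each intermediate vertex k = 0, 1, …, 2, update dist[i][j] ← min(dist[i][j], dist[i][k] + dist[k][j]). The final matrix gives, for each (i, j), the minimum total weight of any directed path from i to j (possibly empty when i = j).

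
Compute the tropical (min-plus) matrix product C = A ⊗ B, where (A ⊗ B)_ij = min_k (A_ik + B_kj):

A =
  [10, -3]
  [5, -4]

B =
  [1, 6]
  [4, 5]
A ⊗ B =
  [1, 2]
  [0, 1]

Apply the min-plus product entry-by-entry:
  C[0][0] = min over k of (A[0][0] + B[0][0] = 10 + 1 = 11, A[0][1] + B[1][0] = -3 + 4 = 1) = 1 (attained at k = 1)
  C[0][1] = min over k of (A[0][0] + B[0][1] = 10 + 6 = 16, A[0][1] + B[1][1] = -3 + 5 = 2) = 2 (attained at k = 1)
  C[1][0] = min over k of (A[1][0] + B[0][0] = 5 + 1 = 6, A[1][1] + B[1][0] = -4 + 4 = 0) = 0 (attained at k = 1)
  C[1][1] = min over k of (A[1][0] + B[0][1] = 5 + 6 = 11, A[1][1] + B[1][1] = -4 + 5 = 1) = 1 (attained at k = 1)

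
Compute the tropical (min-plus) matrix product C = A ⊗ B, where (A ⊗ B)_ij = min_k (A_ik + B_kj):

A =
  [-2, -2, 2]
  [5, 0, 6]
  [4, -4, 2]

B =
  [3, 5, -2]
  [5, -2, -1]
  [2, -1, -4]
A ⊗ B =
  [1, -4, -4]
  [5, -2, -1]
  [1, -6, -5]

Apply the min-plus product entry-by-entry:
  C[0][0] = min over k of (A[0][0] + B[0][0] = -2 + 3 = 1, A[0][1] + B[1][0] = -2 + 5 = 3, A[0][2] + B[2][0] = 2 + 2 = 4) = 1 (attained at k = 0)
  C[0][1] = min over k of (A[0][0] + B[0][1] = -2 + 5 = 3, A[0][1] + B[1][1] = -2 + -2 = -4, A[0][2] + B[2][1] = 2 + -1 = 1) = -4 (attained at k = 1)
  C[0][2] = min over k of (A[0][0] + B[0][2] = -2 + -2 = -4, A[0][1] + B[1][2] = -2 + -1 = -3, A[0][2] + B[2][2] = 2 + -4 = -2) = -4 (attained at k = 0)
  C[1][0] = min over k of (A[1][0] + B[0][0] = 5 + 3 = 8, A[1][1] + B[1][0] = 0 + 5 = 5, A[1][2] + B[2][0] = 6 + 2 = 8) = 5 (attained at k = 1)
  C[1][1] = min over k of (A[1][0] + B[0][1] = 5 + 5 = 10, A[1][1] + B[1][1] = 0 + -2 = -2, A[1][2] + B[2][1] = 6 + -1 = 5) = -2 (attained at k = 1)
  C[1][2] = min over k of (A[1][0] + B[0][2] = 5 + -2 = 3, A[1][1] + B[1][2] = 0 + -1 = -1, A[1][2] + B[2][2] = 6 + -4 = 2) = -1 (attained at k = 1)
  C[2][0] = min over k of (A[2][0] + B[0][0] = 4 + 3 = 7, A[2][1] + B[1][0] = -4 + 5 = 1, A[2][2] + B[2][0] = 2 + 2 = 4) = 1 (attained at k = 1)
  C[2][1] = min over k of (A[2][0] + B[0][1] = 4 + 5 = 9, A[2][1] + B[1][1] = -4 + -2 = -6, A[2][2] + B[2][1] = 2 + -1 = 1) = -6 (attained at k = 1)
  C[2][2] = min over k of (A[2][0] + B[0][2] = 4 + -2 = 2, A[2][1] + B[1][2] = -4 + -1 = -5, A[2][2] + B[2][2] = 2 + -4 = -2) = -5 (attained at k = 1)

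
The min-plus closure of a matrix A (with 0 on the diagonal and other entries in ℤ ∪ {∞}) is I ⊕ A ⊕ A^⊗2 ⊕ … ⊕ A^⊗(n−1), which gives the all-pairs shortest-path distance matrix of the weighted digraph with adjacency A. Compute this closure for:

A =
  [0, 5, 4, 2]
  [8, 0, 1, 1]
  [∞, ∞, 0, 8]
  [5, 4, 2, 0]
Closure =
  [0, 5, 4, 2]
  [6, 0, 1, 1]
  [13, 12, 0, 8]
  [5, 4, 2, 0]

This is the Floyd-Warshall all-pairs shortest-path computation. For each intermediate vertex k = 0, 1, …, 3, update dist[i][j] ← min(dist[i][j], dist[i][k] + dist[k][j]). The final matrix gives, for each (i, j), the minimum total weight of any directed path from i to j (possibly empty when i = j).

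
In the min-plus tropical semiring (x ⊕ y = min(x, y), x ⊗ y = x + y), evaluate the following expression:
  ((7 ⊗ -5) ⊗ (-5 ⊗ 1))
((7 ⊗ -5) ⊗ (-5 ⊗ 1)) = -2

Expand innermost to outermost. Recall ⊕ takes the minimum of its arguments and ⊗ takes their sum. Working out the expression ((7 ⊗ -5) ⊗ (-5 ⊗ 1)) gives -2.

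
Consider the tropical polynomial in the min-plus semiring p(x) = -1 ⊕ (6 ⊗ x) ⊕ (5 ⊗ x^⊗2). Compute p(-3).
p(-3) = -1

A tropical monomial a ⊗ x^⊗i evaluates to a + i · x. Evaluating each term at x = -3:
  Term 0 contributes -1 + 0 · -3 = -1
  Term 1 contributes 6 + 1 · -3 = 3
  Term 2 contributes 5 + 2 · -3 = -1
p(-3) = ⊕ of these = min[-1, 3, -1] = -1.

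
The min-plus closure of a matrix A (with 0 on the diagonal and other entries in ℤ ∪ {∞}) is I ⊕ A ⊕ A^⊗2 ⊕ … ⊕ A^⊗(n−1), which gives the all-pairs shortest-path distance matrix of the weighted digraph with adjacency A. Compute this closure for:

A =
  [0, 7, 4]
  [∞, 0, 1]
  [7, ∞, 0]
Closure =
  [0, 7, 4]
  [8, 0, 1]
  [7, 14, 0]

This is the Floyd-Warshall all-pairs shortest-path computation. For each intermediate vertex k = 0, 1, …, 2, update dist[i][j] ← min(dist[i][j], dist[i][k] + dist[k][j]). The final matrix gives, for each (i, j), the minimum total weight of any directed path from i to j (possibly empty when i = j).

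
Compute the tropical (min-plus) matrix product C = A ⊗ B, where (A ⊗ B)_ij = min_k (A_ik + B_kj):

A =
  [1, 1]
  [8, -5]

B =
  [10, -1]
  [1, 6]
A ⊗ B =
  [2, 0]
  [-4, 1]

Apply the min-plus product entry-by-entry:
  C[0][0] = min over k of (A[0][0] + B[0][0] = 1 + 10 = 11, A[0][1] + B[1][0] = 1 + 1 = 2) = 2 (attained at k = 1)
  C[0][1] = min over k of (A[0][0] + B[0][1] = 1 + -1 = 0, A[0][1] + B[1][1] = 1 + 6 = 7) = 0 (attained at k = 0)
  C[1][0] = min over k of (A[1][0] + B[0][0] = 8 + 10 = 18, A[1][1] + B[1][0] = -5 + 1 = -4) = -4 (attained at k = 1)
  C[1][1] = min over k of (A[1][0] + B[0][1] = 8 + -1 = 7, A[1][1] + B[1][1] = -5 + 6 = 1) = 1 (attained at k = 1)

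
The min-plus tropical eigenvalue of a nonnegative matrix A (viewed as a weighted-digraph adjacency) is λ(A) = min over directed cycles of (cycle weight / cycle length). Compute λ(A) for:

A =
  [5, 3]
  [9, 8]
λ(A) = 5

Enumerate directed cycles and compute their means (weight / length). Sample:
  cycle 0 → 0: weight = 5, length = 1, mean = 5/1 ≈ 5.000
  cycle 1 → 1: weight = 8, length = 1, mean = 8/1 ≈ 8.000
  cycle 0 → 1 → 0: weight = 12, length = 2, mean = 12/2 ≈ 6.000
  cycle 1 → 0 → 1: weight = 12, length = 2, mean = 12/2 ≈ 6.000
Minimum mean = 5.000, attained e.g. along the cycle 0 → 0 with weight 5 and length 1. So λ(A) = 5/1 = 5.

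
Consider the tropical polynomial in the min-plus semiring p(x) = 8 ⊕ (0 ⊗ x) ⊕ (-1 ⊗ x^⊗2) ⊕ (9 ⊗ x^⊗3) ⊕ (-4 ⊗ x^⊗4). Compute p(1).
p(1) = 0

A tropical monomial a ⊗ x^⊗i evaluates to a + i · x. Evaluating each term at x = 1:
  Term 0 contributes 8 + 0 · 1 = 8
  Term 1 contributes 0 + 1 · 1 = 1
  Term 2 contributes -1 + 2 · 1 = 1
  Term 3 contributes 9 + 3 · 1 = 12
  Term 4 contributes -4 + 4 · 1 = 0
p(1) = ⊕ of these = min[8, 1, 1, 12, 0] = 0.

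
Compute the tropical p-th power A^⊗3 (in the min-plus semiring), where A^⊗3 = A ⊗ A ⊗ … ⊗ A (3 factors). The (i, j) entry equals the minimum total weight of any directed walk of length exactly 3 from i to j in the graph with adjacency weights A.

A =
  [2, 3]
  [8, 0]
A^⊗3 =
  [6, 3]
  [8, 0]

Each entry (A^⊗3)_ij equals the minimum over all length-3 walks i = v_0 → v_1 → … → v_3 = j of Σ_t A[v_t][v_{t+1}]. For example, for (i, j) = (0, 1) we minimise over 4 possible intermediate vertex sequences; the minimum is 3, attained along the walk 0 → 1 → 1 → 1.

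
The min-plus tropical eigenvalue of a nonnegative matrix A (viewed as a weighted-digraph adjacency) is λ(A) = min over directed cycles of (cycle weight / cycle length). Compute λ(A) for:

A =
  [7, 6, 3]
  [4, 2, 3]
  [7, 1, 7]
λ(A) = 2

Enumerate directed cycles and compute their means (weight / length). Sample:
  cycle 0 → 0: weight = 7, length = 1, mean = 7/1 ≈ 7.000
  cycle 1 → 1: weight = 2, length = 1, mean = 2/1 ≈ 2.000
  cycle 2 → 2: weight = 7, length = 1, mean = 7/1 ≈ 7.000
  cycle 0 → 1 → 0: weight = 10, length = 2, mean = 10/2 ≈ 5.000
  cycle 0 → 2 → 0: weight = 10, length = 2, mean = 10/2 ≈ 5.000
  cycle 1 → 0 → 1: weight = 10, length = 2, mean = 10/2 ≈ 5.000
Minimum mean = 2.000, attained e.g. along the cycle 1 → 1 with weight 2 and length 1. So λ(A) = 2/1 = 2.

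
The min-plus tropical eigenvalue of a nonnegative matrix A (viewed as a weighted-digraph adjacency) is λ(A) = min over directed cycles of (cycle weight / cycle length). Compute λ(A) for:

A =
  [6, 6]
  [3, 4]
λ(A) = 4

Enumerate directed cycles and compute their means (weight / length). Sample:
  cycle 0 → 0: weight = 6, length = 1, mean = 6/1 ≈ 6.000
  cycle 1 → 1: weight = 4, length = 1, mean = 4/1 ≈ 4.000
  cycle 0 → 1 → 0: weight = 9, length = 2, mean = 9/2 ≈ 4.500
  cycle 1 → 0 → 1: weight = 9, length = 2, mean = 9/2 ≈ 4.500
Minimum mean = 4.000, attained e.g. along the cycle 1 → 1 with weight 4 and length 1. So λ(A) = 4/1 = 4.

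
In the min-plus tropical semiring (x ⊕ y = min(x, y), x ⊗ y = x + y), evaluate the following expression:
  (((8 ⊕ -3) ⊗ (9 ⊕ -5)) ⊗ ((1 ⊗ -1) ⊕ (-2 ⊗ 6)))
(((8 ⊕ -3) ⊗ (9 ⊕ -5)) ⊗ ((1 ⊗ -1) ⊕ (-2 ⊗ 6))) = -8

Expand innermost to outermost. Recall ⊕ takes the minimum of its arguments and ⊗ takes their sum. Working out the expression (((8 ⊕ -3) ⊗ (9 ⊕ -5)) ⊗ ((1 ⊗ -1) ⊕ (-2 ⊗ 6))) gives -8.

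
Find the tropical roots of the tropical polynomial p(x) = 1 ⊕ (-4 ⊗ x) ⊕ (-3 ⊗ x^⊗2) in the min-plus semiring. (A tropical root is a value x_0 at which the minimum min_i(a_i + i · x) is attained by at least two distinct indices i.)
Roots: {-1, 5}

Each tropical root is a break point of the lower envelope of the lines y = a_i + i · x (there are 3 lines, with slopes 0, 1, ..., 2). Only the lines that attain the minimum somewhere contribute to roots; other lines are dominated. Here the surviving (envelope) indices are i = 2, i = 1, i = 0.
Intersections between consecutive envelope lines give the roots: for adjacent envelope indices i < j the intersection is x = (a_i − a_j) / (j − i). Reading off the sorted break points: {-1, 5}.
Verification: at each break x_0, at least two indices attain the minimum of min_i(a_i + i · x_0).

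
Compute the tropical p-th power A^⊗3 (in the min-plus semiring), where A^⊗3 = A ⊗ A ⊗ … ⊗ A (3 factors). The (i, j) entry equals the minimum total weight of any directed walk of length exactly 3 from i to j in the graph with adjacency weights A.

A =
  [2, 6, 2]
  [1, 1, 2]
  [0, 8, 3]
A^⊗3 =
  [4, 8, 4]
  [3, 3, 4]
  [2, 7, 4]

Each entry (A^⊗3)_ij equals the minimum over all length-3 walks i = v_0 → v_1 → … → v_3 = j of Σ_t A[v_t][v_{t+1}]. For example, for (i, j) = (0, 2) we minimise over 9 possible intermediate vertex sequences; the minimum is 4, attained along the walk 0 → 2 → 0 → 2.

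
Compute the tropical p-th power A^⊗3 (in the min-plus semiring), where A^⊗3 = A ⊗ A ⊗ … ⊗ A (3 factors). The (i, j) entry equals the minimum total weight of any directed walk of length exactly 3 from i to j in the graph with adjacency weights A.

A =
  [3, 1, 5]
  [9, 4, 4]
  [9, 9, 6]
A^⊗3 =
  [9, 7, 8]
  [15, 12, 12]
  [15, 13, 14]

Each entry (A^⊗3)_ij equals the minimum over all length-3 walks i = v_0 → v_1 → … → v_3 = j of Σ_t A[v_t][v_{t+1}]. For example, for (i, j) = (0, 2) we minimise over 9 possible intermediate vertex sequences; the minimum is 8, attained along the walk 0 → 0 → 1 → 2.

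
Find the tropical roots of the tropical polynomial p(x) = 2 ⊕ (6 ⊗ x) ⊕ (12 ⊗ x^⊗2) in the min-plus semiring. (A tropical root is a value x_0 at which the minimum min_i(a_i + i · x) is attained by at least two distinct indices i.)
Roots: {-6, -4}

Each tropical root is a break point of the lower envelope of the lines y = a_i + i · x (there are 3 lines, with slopes 0, 1, ..., 2). Only the lines that attain the minimum somewhere contribute to roots; other lines are dominated. Here the surviving (envelope) indices are i = 2, i = 1, i = 0.
Intersections between consecutive envelope lines give the roots: for adjacent envelope indices i < j the intersection is x = (a_i − a_j) / (j − i). Reading off the sorted break points: {-6, -4}.
Verification: at each break x_0, at least two indices attain the minimum of min_i(a_i + i · x_0).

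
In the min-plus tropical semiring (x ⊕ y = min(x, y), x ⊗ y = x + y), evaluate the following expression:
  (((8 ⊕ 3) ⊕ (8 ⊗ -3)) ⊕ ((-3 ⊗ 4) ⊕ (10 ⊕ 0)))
(((8 ⊕ 3) ⊕ (8 ⊗ -3)) ⊕ ((-3 ⊗ 4) ⊕ (10 ⊕ 0))) = 0

Expand innermost to outermost. Recall ⊕ takes the minimum of its arguments and ⊗ takes their sum. Working out the expression (((8 ⊕ 3) ⊕ (8 ⊗ -3)) ⊕ ((-3 ⊗ 4) ⊕ (10 ⊕ 0))) gives 0.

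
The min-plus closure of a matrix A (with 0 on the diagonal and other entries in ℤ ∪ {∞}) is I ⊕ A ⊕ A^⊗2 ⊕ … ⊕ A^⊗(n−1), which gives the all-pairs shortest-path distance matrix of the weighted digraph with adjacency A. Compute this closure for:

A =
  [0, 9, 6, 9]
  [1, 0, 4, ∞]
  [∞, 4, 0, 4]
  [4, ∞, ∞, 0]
Closure =
  [0, 9, 6, 9]
  [1, 0, 4, 8]
  [5, 4, 0, 4]
  [4, 13, 10, 0]

This is the Floyd-Warshall all-pairs shortest-path computation. For each intermediate vertex k = 0, 1, …, 3, update dist[i][j] ← min(dist[i][j], dist[i][k] + dist[k][j]). The final matrix gives, for each (i, j), the minimum total weight of any directed path from i to j (possibly empty when i = j).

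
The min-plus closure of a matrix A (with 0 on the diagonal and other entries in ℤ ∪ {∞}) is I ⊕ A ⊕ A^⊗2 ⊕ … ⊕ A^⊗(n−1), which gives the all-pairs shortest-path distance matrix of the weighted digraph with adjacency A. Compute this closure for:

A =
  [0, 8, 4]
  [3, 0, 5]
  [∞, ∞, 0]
Closure =
  [0, 8, 4]
  [3, 0, 5]
  [∞, ∞, 0]

This is the Floyd-Warshall all-pairs shortest-path computation. For each intermediate vertex k = 0, 1, …, 2, update dist[i][j] ← min(dist[i][j], dist[i][k] + dist[k][j]). The final matrix gives, for each (i, j), the minimum total weight of any directed path from i to j (possibly empty when i = j).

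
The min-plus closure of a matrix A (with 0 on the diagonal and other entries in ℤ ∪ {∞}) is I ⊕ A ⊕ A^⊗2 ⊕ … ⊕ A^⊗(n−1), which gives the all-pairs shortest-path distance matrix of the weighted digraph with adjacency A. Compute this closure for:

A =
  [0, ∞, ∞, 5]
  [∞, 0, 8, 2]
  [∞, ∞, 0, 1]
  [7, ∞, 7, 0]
Closure =
  [0, ∞, 12, 5]
  [9, 0, 8, 2]
  [8, ∞, 0, 1]
  [7, ∞, 7, 0]

This is the Floyd-Warshall all-pairs shortest-path computation. For each intermediate vertex k = 0, 1, …, 3, update dist[i][j] ← min(dist[i][j], dist[i][k] + dist[k][j]). The final matrix gives, for each (i, j), the minimum total weight of any directed path from i to j (possibly empty when i = j).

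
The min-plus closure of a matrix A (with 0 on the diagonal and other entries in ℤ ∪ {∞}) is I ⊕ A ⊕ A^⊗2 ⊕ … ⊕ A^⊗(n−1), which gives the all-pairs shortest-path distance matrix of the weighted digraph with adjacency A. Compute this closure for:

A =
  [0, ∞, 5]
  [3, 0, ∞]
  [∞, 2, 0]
Closure =
  [0, 7, 5]
  [3, 0, 8]
  [5, 2, 0]

This is the Floyd-Warshall all-pairs shortest-path computation. For each intermediate vertex k = 0, 1, …, 2, update dist[i][j] ← min(dist[i][j], dist[i][k] + dist[k][j]). The final matrix gives, for each (i, j), the minimum total weight of any directed path from i to j (possibly empty when i = j).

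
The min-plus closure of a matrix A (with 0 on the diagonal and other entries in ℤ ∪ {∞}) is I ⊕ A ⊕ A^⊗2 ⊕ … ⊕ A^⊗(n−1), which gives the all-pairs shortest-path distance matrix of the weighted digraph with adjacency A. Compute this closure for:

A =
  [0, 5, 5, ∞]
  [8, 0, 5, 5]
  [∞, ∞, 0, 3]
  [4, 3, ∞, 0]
Closure =
  [0, 5, 5, 8]
  [8, 0, 5, 5]
  [7, 6, 0, 3]
  [4, 3, 8, 0]

This is the Floyd-Warshall all-pairs shortest-path computation. For each intermediate vertex k = 0, 1, …, 3, update dist[i][j] ← min(dist[i][j], dist[i][k] + dist[k][j]). The final matrix gives, for each (i, j), the minimum total weight of any directed path from i to j (possibly empty when i = j).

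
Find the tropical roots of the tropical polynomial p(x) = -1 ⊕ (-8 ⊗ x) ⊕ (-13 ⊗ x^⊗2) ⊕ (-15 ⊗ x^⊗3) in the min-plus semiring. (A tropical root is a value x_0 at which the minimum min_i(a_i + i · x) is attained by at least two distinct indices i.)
Roots: {2, 5, 7}

Each tropical root is a break point of the lower envelope of the lines y = a_i + i · x (there are 4 lines, with slopes 0, 1, ..., 3). Only the lines that attain the minimum somewhere contribute to roots; other lines are dominated. Here the surviving (envelope) indices are i = 3, i = 2, i = 1, i = 0.
Intersections between consecutive envelope lines give the roots: for adjacent envelope indices i < j the intersection is x = (a_i − a_j) / (j − i). Reading off the sorted break points: {2, 5, 7}.
Verification: at each break x_0, at least two indices attain the minimum of min_i(a_i + i · x_0).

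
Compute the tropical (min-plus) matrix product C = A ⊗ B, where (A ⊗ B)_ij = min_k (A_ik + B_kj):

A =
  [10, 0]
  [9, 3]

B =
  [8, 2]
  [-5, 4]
A ⊗ B =
  [-5, 4]
  [-2, 7]

Apply the min-plus product entry-by-entry:
  C[0][0] = min over k of (A[0][0] + B[0][0] = 10 + 8 = 18, A[0][1] + B[1][0] = 0 + -5 = -5) = -5 (attained at k = 1)
  C[0][1] = min over k of (A[0][0] + B[0][1] = 10 + 2 = 12, A[0][1] + B[1][1] = 0 + 4 = 4) = 4 (attained at k = 1)
  C[1][0] = min over k of (A[1][0] + B[0][0] = 9 + 8 = 17, A[1][1] + B[1][0] = 3 + -5 = -2) = -2 (attained at k = 1)
  C[1][1] = min over k of (A[1][0] + B[0][1] = 9 + 2 = 11, A[1][1] + B[1][1] = 3 + 4 = 7) = 7 (attained at k = 1)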